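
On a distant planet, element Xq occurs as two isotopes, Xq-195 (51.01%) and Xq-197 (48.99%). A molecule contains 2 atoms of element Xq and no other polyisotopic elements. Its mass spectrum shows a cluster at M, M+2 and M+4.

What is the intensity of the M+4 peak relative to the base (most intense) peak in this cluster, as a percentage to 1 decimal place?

(0.5101 + 0.4899)^2 gives M 0.2602, M+2 0.4998, M+4 0.2400; the largest is M+2.
P(M+2) = C(2,1) × 0.5101^1 × 0.4899^1 = 2 × 0.5101 × 0.4899 = 0.499796 (base)
P(M+4) = C(2,2) × 0.5101^0 × 0.4899^2 = 1 × 1.0000 × 0.24000201 = 0.240002
Relative intensity = 0.240002 / 0.499796 × 100 = 48.0

48.0%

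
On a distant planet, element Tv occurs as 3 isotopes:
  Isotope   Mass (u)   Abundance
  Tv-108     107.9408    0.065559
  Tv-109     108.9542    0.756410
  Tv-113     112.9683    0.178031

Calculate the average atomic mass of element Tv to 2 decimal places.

Ar = Σ fᵢ·mᵢ = 0.065559 × 107.9408 + 0.756410 × 108.9542 + 0.178031 × 112.9683
= 7.07649 + 82.41405 + 20.11186 = 109.60240 u

109.60 u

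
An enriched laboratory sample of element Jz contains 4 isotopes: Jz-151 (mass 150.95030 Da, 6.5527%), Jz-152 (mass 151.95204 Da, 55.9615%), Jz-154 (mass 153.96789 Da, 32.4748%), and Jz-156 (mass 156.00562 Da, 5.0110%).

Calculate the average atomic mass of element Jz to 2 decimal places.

152.74 Da

The abundance-weighted mean is 0.065527 × 150.95030 + 0.559615 × 151.95204 + 0.324748 × 153.96789 + 0.050110 × 156.00562
= 9.891320 + 85.034641 + 50.000764 + 7.817442 = 152.744167 Da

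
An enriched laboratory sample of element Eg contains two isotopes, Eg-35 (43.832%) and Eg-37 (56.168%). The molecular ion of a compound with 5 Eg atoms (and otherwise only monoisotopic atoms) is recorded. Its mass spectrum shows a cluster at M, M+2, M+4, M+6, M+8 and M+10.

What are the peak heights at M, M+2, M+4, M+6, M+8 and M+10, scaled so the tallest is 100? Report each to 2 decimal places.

4.75 : 30.45 : 78.04 : 100.00 : 64.07 : 16.42

Each Eg atom is independently Eg-35 (p = 0.43832) or Eg-37 (q = 0.56168); the cluster is the binomial expansion (p + q)^5.
P(M) = 0.43832^5 = 0.016179
P(M+2) = 5 × 0.43832^4 × 0.56168^1 = 0.103663
P(M+4) = 10 × 0.43832^3 × 0.56168^2 = 0.265676
P(M+6) = 10 × 0.43832^2 × 0.56168^3 = 0.340447
P(M+8) = 5 × 0.43832^1 × 0.56168^4 = 0.218131
P(M+10) = 0.56168^5 = 0.055904
The M+6 peak is largest (0.340447); scaling to 100 gives 4.75 : 30.45 : 78.04 : 100.00 : 64.07 : 16.42.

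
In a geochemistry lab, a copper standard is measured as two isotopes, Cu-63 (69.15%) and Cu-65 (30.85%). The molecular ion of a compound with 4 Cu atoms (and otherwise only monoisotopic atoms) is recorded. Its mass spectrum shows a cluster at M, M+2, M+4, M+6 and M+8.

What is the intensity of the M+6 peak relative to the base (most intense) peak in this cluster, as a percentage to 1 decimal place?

19.9%

Binomial terms of (0.6915 + 0.3085)^4: M 0.2286, M+2 0.4080, M+4 0.2731, M+6 0.0812, M+8 0.0091 → M+2 is the base peak.
P(M+2) = C(4,1) × 0.6915^3 × 0.3085^1 = 4 × 0.33065611 × 0.3085 = 0.408030 (base)
P(M+6) = C(4,3) × 0.6915^1 × 0.3085^3 = 4 × 0.6915 × 0.02936064 = 0.081212
Relative intensity = 0.081212 / 0.408030 × 100 = 19.9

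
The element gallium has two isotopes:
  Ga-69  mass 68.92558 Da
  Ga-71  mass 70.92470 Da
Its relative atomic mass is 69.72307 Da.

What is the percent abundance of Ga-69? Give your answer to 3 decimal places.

Writing the weighted mean with unknown fraction x of Ga-69:
68.92558·x + 70.92470·(1 − x) = 69.72307
(68.92558 − 70.92470)·x = 69.72307 − 70.92470
x = -1.20163 / -1.99912 = 0.60108 → 60.108% Ga-69, 39.892% Ga-71.

60.108%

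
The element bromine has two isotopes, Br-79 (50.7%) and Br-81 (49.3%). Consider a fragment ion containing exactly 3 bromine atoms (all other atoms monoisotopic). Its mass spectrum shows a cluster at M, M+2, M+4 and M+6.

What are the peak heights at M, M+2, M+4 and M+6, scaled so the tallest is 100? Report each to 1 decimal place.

34.3 : 100.0 : 97.2 : 31.5

Expanding (0.507 + 0.493)^3:
P(M) = 0.507^3 = 0.130324
P(M+2) = 3 × 0.507^2 × 0.493^1 = 0.380175
P(M+4) = 3 × 0.507^1 × 0.493^2 = 0.369678
P(M+6) = 0.493^3 = 0.119823
The M+2 peak is largest (0.380175); scaling to 100 gives 34.3 : 100.0 : 97.2 : 31.5.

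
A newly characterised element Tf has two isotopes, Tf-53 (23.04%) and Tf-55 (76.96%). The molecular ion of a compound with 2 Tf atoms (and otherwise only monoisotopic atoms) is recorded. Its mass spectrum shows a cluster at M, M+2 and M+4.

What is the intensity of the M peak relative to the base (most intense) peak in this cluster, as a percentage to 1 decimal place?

(0.2304 + 0.7696)^2 gives M 0.0531, M+2 0.3546, M+4 0.5923; the largest is M+4.
P(M+4) = C(2,2) × 0.2304^0 × 0.7696^2 = 1 × 1.0000 × 0.59228416 = 0.592284 (base)
P(M) = C(2,0) × 0.2304^2 × 0.7696^0 = 1 × 0.05308416 × 1.0000 = 0.053084
Relative intensity = 0.053084 / 0.592284 × 100 = 9.0

9.0%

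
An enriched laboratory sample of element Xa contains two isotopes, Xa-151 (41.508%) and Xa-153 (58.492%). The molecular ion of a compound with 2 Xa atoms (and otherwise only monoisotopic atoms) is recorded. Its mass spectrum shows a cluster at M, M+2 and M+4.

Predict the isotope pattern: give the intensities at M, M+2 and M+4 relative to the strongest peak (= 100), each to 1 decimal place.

The 2 Xa atoms are independent, so intensities follow the terms of (0.41508 + 0.58492)^2.
P(M) = 0.41508^2 = 0.172291
P(M+2) = 2 × 0.41508^1 × 0.58492^1 = 0.485577
P(M+4) = 0.58492^2 = 0.342131
The M+2 peak is largest (0.485577); scaling to 100 gives 35.5 : 100.0 : 70.5.

35.5 : 100.0 : 70.5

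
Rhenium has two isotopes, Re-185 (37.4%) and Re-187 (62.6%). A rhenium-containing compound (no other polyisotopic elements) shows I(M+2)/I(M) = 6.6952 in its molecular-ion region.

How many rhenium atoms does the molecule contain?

With n Re atoms, P(M+2)/P(M) = C(n,1)·p^(n−1)q / p^n = n·q/p = n · 0.626/0.374.
n = 6.6952 × 0.374/0.626 = 4.00 ≈ 4

4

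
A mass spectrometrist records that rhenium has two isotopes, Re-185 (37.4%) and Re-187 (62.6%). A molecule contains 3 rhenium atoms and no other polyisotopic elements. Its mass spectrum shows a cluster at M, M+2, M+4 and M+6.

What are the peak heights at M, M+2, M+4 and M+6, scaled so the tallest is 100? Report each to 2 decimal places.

11.90 : 59.74 : 100.00 : 55.79

Expanding (0.374 + 0.626)^3:
P(M) = 0.374^3 = 0.052314
P(M+2) = 3 × 0.374^2 × 0.626^1 = 0.262687
P(M+4) = 3 × 0.374^1 × 0.626^2 = 0.439685
P(M+6) = 0.626^3 = 0.245314
The M+4 peak is largest (0.439685); scaling to 100 gives 11.90 : 59.74 : 100.00 : 55.79.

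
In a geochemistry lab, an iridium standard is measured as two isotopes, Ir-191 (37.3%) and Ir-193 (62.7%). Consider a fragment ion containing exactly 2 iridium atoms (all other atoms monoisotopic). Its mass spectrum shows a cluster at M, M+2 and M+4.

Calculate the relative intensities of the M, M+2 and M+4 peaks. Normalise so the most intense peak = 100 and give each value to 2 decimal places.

Each Ir atom is independently Ir-191 (p = 0.373) or Ir-193 (q = 0.627); the cluster is the binomial expansion (p + q)^2.
P(M) = 0.373^2 = 0.139129
P(M+2) = 2 × 0.373^1 × 0.627^1 = 0.467742
P(M+4) = 0.627^2 = 0.393129
The M+2 peak is largest (0.467742); scaling to 100 gives 29.74 : 100.00 : 84.05.

29.74 : 100.00 : 84.05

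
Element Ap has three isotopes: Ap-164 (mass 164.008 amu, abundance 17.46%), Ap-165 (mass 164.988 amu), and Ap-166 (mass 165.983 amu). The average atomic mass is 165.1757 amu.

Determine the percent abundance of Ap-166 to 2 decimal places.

36.06%

The remaining 82.54% is split between Ap-165 (fraction x) and Ap-166 (fraction 0.8254 − x).
Substituting: 164.988x + 165.983(0.8254 − x) = 136.5399032
(164.988 − 165.983)x = -0.462465  ⇒  x = 0.46479, y = 0.36061
Ap-165: 46.48%, Ap-166: 36.06%.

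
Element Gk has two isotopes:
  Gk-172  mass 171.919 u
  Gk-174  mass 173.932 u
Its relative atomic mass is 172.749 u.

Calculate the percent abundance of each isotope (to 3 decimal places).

Writing the weighted mean with unknown fraction x of Gk-172:
171.919·x + 173.932·(1 − x) = 172.749
(171.919 − 173.932)·x = 172.749 − 173.932
x = -1.183 / -2.013 = 0.58768 → 58.768% Gk-172, 41.232% Gk-174.

Gk-172: 58.768%, Gk-174: 41.232%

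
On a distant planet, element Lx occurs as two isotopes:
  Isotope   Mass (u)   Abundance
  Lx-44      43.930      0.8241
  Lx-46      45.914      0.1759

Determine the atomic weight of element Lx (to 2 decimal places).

44.28 u

Ar = Σ fᵢ·mᵢ = 0.8241 × 43.930 + 0.1759 × 45.914
= 36.2027 + 8.0763 = 44.2790 u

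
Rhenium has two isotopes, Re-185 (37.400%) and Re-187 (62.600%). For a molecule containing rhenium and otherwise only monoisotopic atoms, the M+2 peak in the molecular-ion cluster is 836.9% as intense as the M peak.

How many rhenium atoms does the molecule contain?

5

The M+2/M ratio from n Re atoms is n · q/p = n · 0.62600/0.37400.
n = 8.369 × 0.37400/0.62600 = 5.00 ≈ 5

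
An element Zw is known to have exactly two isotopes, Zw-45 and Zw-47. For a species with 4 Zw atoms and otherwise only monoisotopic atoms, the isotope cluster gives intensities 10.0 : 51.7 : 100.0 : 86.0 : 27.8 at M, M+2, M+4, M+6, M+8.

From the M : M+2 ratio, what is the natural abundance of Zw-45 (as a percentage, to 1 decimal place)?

If p is the fraction of Zw that is Zw-45, then I(M+2)/I(M) = [C(4,1)·p^3·(1−p)] / p^4 = 4·(1−p)/p = 51.7/10.0 = 5.1700
(1−p)/p = 5.1700/4 = 1.2925  ⇒  p = 1/(1 + 1.2925) = 0.4362
Zw-45: 43.6%, Zw-47: 56.4%.

43.6%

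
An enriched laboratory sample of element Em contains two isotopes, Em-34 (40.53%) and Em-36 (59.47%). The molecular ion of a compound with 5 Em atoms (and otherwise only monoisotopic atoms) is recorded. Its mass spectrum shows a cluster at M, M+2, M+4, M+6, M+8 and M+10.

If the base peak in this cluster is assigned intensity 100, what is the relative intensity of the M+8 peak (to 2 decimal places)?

(0.4053 + 0.5947)^5 gives M 0.0109, M+2 0.0802, M+4 0.2355, M+6 0.3455, M+8 0.2535, M+10 0.0744; the largest is M+6.
P(M+6) = C(5,3) × 0.4053^2 × 0.5947^3 = 10 × 0.16426809 × 0.21032641 = 0.345499 (base)
P(M+8) = C(5,4) × 0.4053^1 × 0.5947^4 = 5 × 0.4053 × 0.12508112 = 0.253477
Relative intensity = 0.253477 / 0.345499 × 100 = 73.37

73.37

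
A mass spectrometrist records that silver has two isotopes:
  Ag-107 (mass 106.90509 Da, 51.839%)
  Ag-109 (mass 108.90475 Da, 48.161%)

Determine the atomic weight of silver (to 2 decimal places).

Average mass = Σ (abundance × isotope mass) = 0.51839 × 106.90509 + 0.48161 × 108.90475
= 55.418530 + 52.449617 = 107.868147 Da

107.87 Da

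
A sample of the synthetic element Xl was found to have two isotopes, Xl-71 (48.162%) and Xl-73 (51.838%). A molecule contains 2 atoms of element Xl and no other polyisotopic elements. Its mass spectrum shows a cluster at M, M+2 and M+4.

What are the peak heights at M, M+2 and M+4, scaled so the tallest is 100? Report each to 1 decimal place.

46.5 : 100.0 : 53.8

Expanding (0.48162 + 0.51838)^2:
P(M) = 0.48162^2 = 0.231958
P(M+2) = 2 × 0.48162^1 × 0.51838^1 = 0.499324
P(M+4) = 0.51838^2 = 0.268718
The M+2 peak is largest (0.499324); scaling to 100 gives 46.5 : 100.0 : 53.8.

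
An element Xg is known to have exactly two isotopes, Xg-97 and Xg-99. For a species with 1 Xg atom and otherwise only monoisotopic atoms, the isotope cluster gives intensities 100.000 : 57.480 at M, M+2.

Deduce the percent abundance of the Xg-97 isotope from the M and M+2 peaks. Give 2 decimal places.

If p is the fraction of Xg that is Xg-97, then I(M+2)/I(M) = [C(1,1)·p^0·(1−p)] / p^1 = 1·(1−p)/p = 57.480/100.000 = 0.5748
(1−p)/p = 0.5748/1 = 0.5748  ⇒  p = 1/(1 + 0.5748) = 0.6350
Xg-97: 63.50%, Xg-99: 36.50%.

63.50%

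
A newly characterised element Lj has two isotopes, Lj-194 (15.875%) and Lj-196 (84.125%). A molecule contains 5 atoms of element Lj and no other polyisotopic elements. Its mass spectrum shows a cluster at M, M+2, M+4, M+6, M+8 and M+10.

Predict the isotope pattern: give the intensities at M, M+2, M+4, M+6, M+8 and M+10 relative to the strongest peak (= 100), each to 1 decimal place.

0.0 : 0.6 : 6.7 : 35.6 : 94.4 : 100.0

Expanding (0.15875 + 0.84125)^5:
P(M) = 0.15875^5 = 0.000101
P(M+2) = 5 × 0.15875^4 × 0.84125^1 = 0.002671
P(M+4) = 10 × 0.15875^3 × 0.84125^2 = 0.028313
P(M+6) = 10 × 0.15875^2 × 0.84125^3 = 0.150038
P(M+8) = 5 × 0.15875^1 × 0.84125^4 = 0.397543
P(M+10) = 0.84125^5 = 0.421333
The M+10 peak is largest (0.421333); scaling to 100 gives 0.0 : 0.6 : 6.7 : 35.6 : 94.4 : 100.0.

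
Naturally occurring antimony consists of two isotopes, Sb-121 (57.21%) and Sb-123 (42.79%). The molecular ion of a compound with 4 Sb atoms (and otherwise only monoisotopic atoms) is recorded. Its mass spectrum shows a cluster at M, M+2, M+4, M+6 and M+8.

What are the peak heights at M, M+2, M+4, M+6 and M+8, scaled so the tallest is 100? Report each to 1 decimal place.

29.8 : 89.1 : 100.0 : 49.9 : 9.3

The 4 Sb atoms are independent, so intensities follow the terms of (0.5721 + 0.4279)^4.
P(M) = 0.5721^4 = 0.107124
P(M+2) = 4 × 0.5721^3 × 0.4279^1 = 0.320493
P(M+4) = 6 × 0.5721^2 × 0.4279^2 = 0.359567
P(M+6) = 4 × 0.5721^1 × 0.4279^3 = 0.179291
P(M+8) = 0.4279^4 = 0.033525
The M+4 peak is largest (0.359567); scaling to 100 gives 29.8 : 89.1 : 100.0 : 49.9 : 9.3.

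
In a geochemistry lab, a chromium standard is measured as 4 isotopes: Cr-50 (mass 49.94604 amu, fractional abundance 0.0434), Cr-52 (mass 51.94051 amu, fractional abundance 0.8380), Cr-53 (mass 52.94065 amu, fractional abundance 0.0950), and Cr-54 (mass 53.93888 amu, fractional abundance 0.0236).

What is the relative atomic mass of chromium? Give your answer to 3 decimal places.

The abundance-weighted mean is 0.0434 × 49.94604 + 0.8380 × 51.94051 + 0.0950 × 52.94065 + 0.0236 × 53.93888
= 2.167658 + 43.526147 + 5.029362 + 1.272958 = 51.996125 amu

51.996 amu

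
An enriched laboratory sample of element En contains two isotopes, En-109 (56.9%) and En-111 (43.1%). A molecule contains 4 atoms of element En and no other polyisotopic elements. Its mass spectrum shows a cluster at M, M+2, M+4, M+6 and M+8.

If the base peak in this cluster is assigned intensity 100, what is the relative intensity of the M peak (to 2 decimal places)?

(0.569 + 0.431)^4 gives M 0.1048, M+2 0.3176, M+4 0.3609, M+6 0.1822, M+8 0.0345; the largest is M+4.
P(M+4) = C(4,2) × 0.569^2 × 0.431^2 = 6 × 0.323761 × 0.185761 = 0.360853 (base)
P(M) = C(4,0) × 0.569^4 × 0.431^0 = 1 × 0.10482119 × 1.0000 = 0.104821
Relative intensity = 0.104821 / 0.360853 × 100 = 29.05

29.05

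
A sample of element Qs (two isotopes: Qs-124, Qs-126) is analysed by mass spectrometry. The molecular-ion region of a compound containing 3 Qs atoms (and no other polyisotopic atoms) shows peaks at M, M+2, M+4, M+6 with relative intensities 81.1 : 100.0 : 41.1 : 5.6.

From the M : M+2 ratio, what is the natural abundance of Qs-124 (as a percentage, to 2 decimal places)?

70.87%

If p is the fraction of Qs that is Qs-124, then I(M+2)/I(M) = [C(3,1)·p^2·(1−p)] / p^3 = 3·(1−p)/p = 100.0/81.1 = 1.2330
(1−p)/p = 1.2330/3 = 0.4110  ⇒  p = 1/(1 + 0.4110) = 0.7087
Qs-124: 70.87%, Qs-126: 29.13%.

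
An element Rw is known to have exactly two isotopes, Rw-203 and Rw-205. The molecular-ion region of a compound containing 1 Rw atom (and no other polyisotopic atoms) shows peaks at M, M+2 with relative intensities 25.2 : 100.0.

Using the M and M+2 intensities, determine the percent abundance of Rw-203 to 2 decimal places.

20.13%

If p is the fraction of Rw that is Rw-203, then I(M+2)/I(M) = [C(1,1)·p^0·(1−p)] / p^1 = 1·(1−p)/p = 100.0/25.2 = 3.9683
(1−p)/p = 3.9683/1 = 3.9683  ⇒  p = 1/(1 + 3.9683) = 0.2013
Rw-203: 20.13%, Rw-205: 79.87%.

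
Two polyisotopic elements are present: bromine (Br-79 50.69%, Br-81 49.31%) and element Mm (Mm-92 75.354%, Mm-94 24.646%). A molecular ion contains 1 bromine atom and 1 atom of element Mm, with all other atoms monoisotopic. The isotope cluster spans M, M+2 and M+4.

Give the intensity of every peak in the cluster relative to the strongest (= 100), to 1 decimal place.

76.9 : 100.0 : 24.5

Bromine pattern (n=1): 0.5069 : 0.4931
Element Mm pattern (n=1): 0.75354 : 0.24646
Convolve the two distributions (both contribute in 2-u steps):
  M: 0.5069×0.75354 = 0.381969
  M+2: 0.5069×0.24646 + 0.4931×0.75354 = 0.496501
  M+4: 0.4931×0.24646 = 0.121529
Scale to base peak (0.496501) = 100: 76.9 : 100.0 : 24.5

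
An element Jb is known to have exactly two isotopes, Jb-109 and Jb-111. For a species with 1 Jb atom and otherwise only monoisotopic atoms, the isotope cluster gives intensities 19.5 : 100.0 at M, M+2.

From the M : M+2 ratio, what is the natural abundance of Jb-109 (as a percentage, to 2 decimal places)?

16.32%

Write p for the Jb-109 fraction. I(M+2)/I(M) = [C(1,1)·p^0·(1−p)] / p^1 = 1·(1−p)/p = 100.0/19.5 = 5.1282
(1−p)/p = 5.1282/1 = 5.1282  ⇒  p = 1/(1 + 5.1282) = 0.1632
Jb-109: 16.32%, Jb-111: 83.68%.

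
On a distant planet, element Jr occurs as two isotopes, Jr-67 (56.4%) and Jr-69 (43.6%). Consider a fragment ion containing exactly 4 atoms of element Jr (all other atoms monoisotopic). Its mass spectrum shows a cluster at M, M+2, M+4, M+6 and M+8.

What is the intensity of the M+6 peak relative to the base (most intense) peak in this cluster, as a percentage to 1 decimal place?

Binomial terms of (0.564 + 0.436)^4: M 0.1012, M+2 0.3129, M+4 0.3628, M+6 0.1870, M+8 0.0361 → M+4 is the base peak.
P(M+4) = C(4,2) × 0.564^2 × 0.436^2 = 6 × 0.318096 × 0.190096 = 0.362813 (base)
P(M+6) = C(4,3) × 0.564^1 × 0.436^3 = 4 × 0.5640 × 0.08288186 = 0.186981
Relative intensity = 0.186981 / 0.362813 × 100 = 51.5

51.5%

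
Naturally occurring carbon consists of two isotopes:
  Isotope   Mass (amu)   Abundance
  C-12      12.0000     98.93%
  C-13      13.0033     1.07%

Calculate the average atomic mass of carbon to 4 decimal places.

12.0107 amu

Average mass = Σ (abundance × isotope mass) = 0.9893 × 12.0000 + 0.0107 × 13.0033
= 11.87160 + 0.13914 = 12.01074 amu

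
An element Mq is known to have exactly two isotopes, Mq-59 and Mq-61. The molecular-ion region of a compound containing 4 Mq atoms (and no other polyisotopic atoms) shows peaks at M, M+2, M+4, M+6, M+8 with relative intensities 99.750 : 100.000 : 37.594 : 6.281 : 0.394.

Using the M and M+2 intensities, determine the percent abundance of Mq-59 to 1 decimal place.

Write p for the Mq-59 fraction. I(M+2)/I(M) = [C(4,1)·p^3·(1−p)] / p^4 = 4·(1−p)/p = 100.000/99.750 = 1.0025
(1−p)/p = 1.0025/4 = 0.2506  ⇒  p = 1/(1 + 0.2506) = 0.7996
Mq-59: 80.0%, Mq-61: 20.0%.

80.0%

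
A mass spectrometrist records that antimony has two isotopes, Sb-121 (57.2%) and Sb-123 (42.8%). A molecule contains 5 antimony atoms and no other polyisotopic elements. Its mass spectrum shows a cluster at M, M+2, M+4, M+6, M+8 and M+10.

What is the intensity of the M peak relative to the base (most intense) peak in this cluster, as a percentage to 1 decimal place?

17.9%

(0.572 + 0.428)^5 gives M 0.0612, M+2 0.2291, M+4 0.3428, M+6 0.2565, M+8 0.0960, M+10 0.0144; the largest is M+4.
P(M+4) = C(5,2) × 0.572^3 × 0.428^2 = 10 × 0.18714925 × 0.183184 = 0.342827 (base)
P(M) = C(5,0) × 0.572^5 × 0.428^0 = 1 × 0.06123224 × 1.0000 = 0.061232
Relative intensity = 0.061232 / 0.342827 × 100 = 17.9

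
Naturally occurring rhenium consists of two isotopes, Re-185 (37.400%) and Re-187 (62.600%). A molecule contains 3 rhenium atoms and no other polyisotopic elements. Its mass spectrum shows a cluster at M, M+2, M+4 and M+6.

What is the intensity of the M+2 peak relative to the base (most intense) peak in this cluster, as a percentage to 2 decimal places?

59.74%

Term probabilities: M 0.0523, M+2 0.2627, M+4 0.4397, M+6 0.2453. Base peak = M+4.
P(M+4) = C(3,2) × 0.37400^1 × 0.62600^2 = 3 × 0.3740 × 0.391876 = 0.439685 (base)
P(M+2) = C(3,1) × 0.37400^2 × 0.62600^1 = 3 × 0.139876 × 0.6260 = 0.262687
Relative intensity = 0.262687 / 0.439685 × 100 = 59.74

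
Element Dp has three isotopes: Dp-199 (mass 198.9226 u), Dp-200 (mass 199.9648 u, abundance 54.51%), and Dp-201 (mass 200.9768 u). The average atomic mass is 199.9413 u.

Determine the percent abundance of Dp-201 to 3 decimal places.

The remaining 45.49% is split between Dp-199 (fraction x) and Dp-201 (fraction 0.4549 − x).
Substituting: 198.9226x + 200.9768(0.4549 − x) = 90.94048752
(198.9226 − 200.9768)x = -0.4838588  ⇒  x = 0.23555, y = 0.21935
Dp-199: 23.555%, Dp-201: 21.935%.

21.935%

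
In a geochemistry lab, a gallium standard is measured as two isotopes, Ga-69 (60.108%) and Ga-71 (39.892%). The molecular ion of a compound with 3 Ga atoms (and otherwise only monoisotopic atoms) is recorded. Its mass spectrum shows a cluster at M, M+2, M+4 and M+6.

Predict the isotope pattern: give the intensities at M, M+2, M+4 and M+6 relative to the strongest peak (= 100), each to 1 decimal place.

50.2 : 100.0 : 66.4 : 14.7

Expanding (0.60108 + 0.39892)^3:
P(M) = 0.60108^3 = 0.217169
P(M+2) = 3 × 0.60108^2 × 0.39892^1 = 0.432386
P(M+4) = 3 × 0.60108^1 × 0.39892^2 = 0.286963
P(M+6) = 0.39892^3 = 0.063483
The M+2 peak is largest (0.432386); scaling to 100 gives 50.2 : 100.0 : 66.4 : 14.7.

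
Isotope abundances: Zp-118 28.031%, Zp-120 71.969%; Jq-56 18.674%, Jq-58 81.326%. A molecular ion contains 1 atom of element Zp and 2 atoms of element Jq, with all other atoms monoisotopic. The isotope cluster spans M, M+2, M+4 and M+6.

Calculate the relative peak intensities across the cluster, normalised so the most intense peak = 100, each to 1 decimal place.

Element Zp pattern (n=1): 0.28031 : 0.71969
Element Jq pattern (n=2): 0.03487183 : 0.30373634 : 0.66139183
Convolve the two distributions (both contribute in 2-u steps):
  M: 0.28031×0.03487183 = 0.009775
  M+2: 0.28031×0.30373634 + 0.71969×0.03487183 = 0.110237
  M+4: 0.28031×0.66139183 + 0.71969×0.30373634 = 0.403991
  M+6: 0.71969×0.66139183 = 0.475997
Scale to base peak (0.475997) = 100: 2.1 : 23.2 : 84.9 : 100.0

2.1 : 23.2 : 84.9 : 100.0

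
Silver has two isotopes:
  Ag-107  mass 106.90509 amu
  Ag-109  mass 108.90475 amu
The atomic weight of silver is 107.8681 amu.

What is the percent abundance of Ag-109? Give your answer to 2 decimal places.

Let x be the fractional abundance of Ag-107; then Ag-109 has abundance 1 − x.
106.90509·x + 108.90475·(1 − x) = 107.8681
(106.90509 − 108.90475)·x = 107.8681 − 108.90475
x = -1.03665 / -1.99966 = 0.51841 → 51.84% Ag-107, 48.16% Ag-109.

48.16%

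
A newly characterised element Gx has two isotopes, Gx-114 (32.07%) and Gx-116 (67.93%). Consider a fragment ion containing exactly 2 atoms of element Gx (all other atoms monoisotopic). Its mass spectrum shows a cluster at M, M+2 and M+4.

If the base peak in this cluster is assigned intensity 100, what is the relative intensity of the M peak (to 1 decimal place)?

22.3

Term probabilities: M 0.1028, M+2 0.4357, M+4 0.4614. Base peak = M+4.
P(M+4) = C(2,2) × 0.3207^0 × 0.6793^2 = 1 × 1.0000 × 0.46144849 = 0.461448 (base)
P(M) = C(2,0) × 0.3207^2 × 0.6793^0 = 1 × 0.10284849 × 1.0000 = 0.102848
Relative intensity = 0.102848 / 0.461448 × 100 = 22.3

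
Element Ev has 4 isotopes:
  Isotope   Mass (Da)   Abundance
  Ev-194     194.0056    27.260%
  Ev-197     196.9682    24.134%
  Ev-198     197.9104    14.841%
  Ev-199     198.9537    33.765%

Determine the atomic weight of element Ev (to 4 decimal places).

Average mass = Σ (abundance × isotope mass) = 0.27260 × 194.0056 + 0.24134 × 196.9682 + 0.14841 × 197.9104 + 0.33765 × 198.9537
= 52.88593 + 47.53631 + 29.37188 + 67.17672 = 196.97084 Da

196.9708 Da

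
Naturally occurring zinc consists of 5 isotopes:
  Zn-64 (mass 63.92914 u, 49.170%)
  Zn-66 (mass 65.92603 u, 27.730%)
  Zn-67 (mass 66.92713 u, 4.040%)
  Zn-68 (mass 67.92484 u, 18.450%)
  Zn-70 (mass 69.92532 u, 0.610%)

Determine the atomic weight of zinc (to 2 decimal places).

The abundance-weighted mean is 0.49170 × 63.92914 + 0.27730 × 65.92603 + 0.04040 × 66.92713 + 0.18450 × 67.92484 + 0.00610 × 69.92532
= 31.433958 + 18.281288 + 2.703856 + 12.532133 + 0.426544 = 65.377779 u

65.38 u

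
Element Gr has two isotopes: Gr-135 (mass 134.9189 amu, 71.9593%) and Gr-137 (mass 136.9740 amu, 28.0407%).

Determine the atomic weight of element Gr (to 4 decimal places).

135.4952 amu

Ar = Σ fᵢ·mᵢ = 0.719593 × 134.9189 + 0.280407 × 136.9740
= 97.08670 + 38.40847 = 135.49517 amu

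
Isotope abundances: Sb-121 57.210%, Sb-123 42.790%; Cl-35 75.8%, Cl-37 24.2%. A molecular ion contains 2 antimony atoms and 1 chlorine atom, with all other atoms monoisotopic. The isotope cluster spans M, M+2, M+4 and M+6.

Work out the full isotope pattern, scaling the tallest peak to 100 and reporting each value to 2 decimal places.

55.09 : 100.00 : 57.13 : 9.84

Antimony pattern (n=2): 0.32729841 : 0.48960318 : 0.18309841
Chlorine pattern (n=1): 0.7580 : 0.2420
Convolve the two distributions (both contribute in 2-u steps):
  M: 0.32729841×0.7580 = 0.248092
  M+2: 0.32729841×0.2420 + 0.48960318×0.7580 = 0.450325
  M+4: 0.48960318×0.2420 + 0.18309841×0.7580 = 0.257273
  M+6: 0.18309841×0.2420 = 0.044310
Scale to base peak (0.450325) = 100: 55.09 : 100.00 : 57.13 : 9.84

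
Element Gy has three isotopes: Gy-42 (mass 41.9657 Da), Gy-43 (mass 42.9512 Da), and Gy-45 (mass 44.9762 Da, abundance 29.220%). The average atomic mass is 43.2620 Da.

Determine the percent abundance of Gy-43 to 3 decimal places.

42.276%

Let x and y be the fractions of Gy-42 and Gy-43. Then x + y = 1 − 0.29220 = 0.70780 and 41.9657x + 42.9512y = 43.2620 − 0.29220×44.9762 = 30.11995436.
Substituting: 41.9657x + 42.9512(0.70780 − x) = 30.11995436
(41.9657 − 42.9512)x = -0.280905  ⇒  x = 0.28504, y = 0.42276
Gy-42: 28.504%, Gy-43: 42.276%.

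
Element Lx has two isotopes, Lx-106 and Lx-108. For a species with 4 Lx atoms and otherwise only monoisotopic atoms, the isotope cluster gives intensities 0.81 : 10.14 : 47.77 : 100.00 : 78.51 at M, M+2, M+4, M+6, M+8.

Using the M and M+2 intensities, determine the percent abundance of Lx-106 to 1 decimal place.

Let p = fractional abundance of Lx-106. I(M+2)/I(M) = [C(4,1)·p^3·(1−p)] / p^4 = 4·(1−p)/p = 10.14/0.81 = 12.5185
(1−p)/p = 12.5185/4 = 3.1296  ⇒  p = 1/(1 + 3.1296) = 0.2422
Lx-106: 24.2%, Lx-108: 75.8%.

24.2%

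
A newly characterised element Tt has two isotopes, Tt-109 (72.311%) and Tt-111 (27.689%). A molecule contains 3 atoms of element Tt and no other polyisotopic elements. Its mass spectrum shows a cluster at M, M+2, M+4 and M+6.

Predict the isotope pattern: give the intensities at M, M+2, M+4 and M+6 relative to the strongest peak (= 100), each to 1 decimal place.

Expanding (0.72311 + 0.27689)^3:
P(M) = 0.72311^3 = 0.378106
P(M+2) = 3 × 0.72311^2 × 0.27689^1 = 0.434347
P(M+4) = 3 × 0.72311^1 × 0.27689^2 = 0.166318
P(M+6) = 0.27689^3 = 0.021229
The M+2 peak is largest (0.434347); scaling to 100 gives 87.1 : 100.0 : 38.3 : 4.9.

87.1 : 100.0 : 38.3 : 4.9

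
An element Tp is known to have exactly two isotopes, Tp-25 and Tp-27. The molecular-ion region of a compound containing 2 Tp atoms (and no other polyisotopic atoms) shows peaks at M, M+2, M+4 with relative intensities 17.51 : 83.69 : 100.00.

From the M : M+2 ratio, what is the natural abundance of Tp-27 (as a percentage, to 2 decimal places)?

70.50%

Let p = fractional abundance of Tp-25. I(M+2)/I(M) = [C(2,1)·p^1·(1−p)] / p^2 = 2·(1−p)/p = 83.69/17.51 = 4.7796
(1−p)/p = 4.7796/2 = 2.3898  ⇒  p = 1/(1 + 2.3898) = 0.2950
Tp-25: 29.50%, Tp-27: 70.50%.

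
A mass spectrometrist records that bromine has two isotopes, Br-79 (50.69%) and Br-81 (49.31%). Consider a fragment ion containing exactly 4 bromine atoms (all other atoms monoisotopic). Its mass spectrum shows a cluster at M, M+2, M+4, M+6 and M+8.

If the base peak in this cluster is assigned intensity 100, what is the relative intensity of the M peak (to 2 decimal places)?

17.61

(0.5069 + 0.4931)^4 gives M 0.0660, M+2 0.2569, M+4 0.3749, M+6 0.2431, M+8 0.0591; the largest is M+4.
P(M+4) = C(4,2) × 0.5069^2 × 0.4931^2 = 6 × 0.25694761 × 0.24314761 = 0.374857 (base)
P(M) = C(4,0) × 0.5069^4 × 0.4931^0 = 1 × 0.06602207 × 1.0000 = 0.066022
Relative intensity = 0.066022 / 0.374857 × 100 = 17.61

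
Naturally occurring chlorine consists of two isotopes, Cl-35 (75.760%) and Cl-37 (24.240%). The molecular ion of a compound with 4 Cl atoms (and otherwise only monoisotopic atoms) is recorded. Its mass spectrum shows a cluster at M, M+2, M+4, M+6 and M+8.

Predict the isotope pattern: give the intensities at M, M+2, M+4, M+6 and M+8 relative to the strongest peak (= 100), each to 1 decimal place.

78.1 : 100.0 : 48.0 : 10.2 : 0.8

The 4 Cl atoms are independent, so intensities follow the terms of (0.75760 + 0.24240)^4.
P(M) = 0.75760^4 = 0.329428
P(M+2) = 4 × 0.75760^3 × 0.24240^1 = 0.421612
P(M+4) = 6 × 0.75760^2 × 0.24240^2 = 0.202347
P(M+6) = 4 × 0.75760^1 × 0.24240^3 = 0.043162
P(M+8) = 0.24240^4 = 0.003452
The M+2 peak is largest (0.421612); scaling to 100 gives 78.1 : 100.0 : 48.0 : 10.2 : 0.8.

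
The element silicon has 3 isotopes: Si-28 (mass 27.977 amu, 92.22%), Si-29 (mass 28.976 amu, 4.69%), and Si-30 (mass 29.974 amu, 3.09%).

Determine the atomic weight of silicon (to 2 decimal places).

28.09 amu

Ar = Σ fᵢ·mᵢ = 0.9222 × 27.977 + 0.0469 × 28.976 + 0.0309 × 29.974
= 25.8004 + 1.3590 + 0.9262 = 28.0856 amu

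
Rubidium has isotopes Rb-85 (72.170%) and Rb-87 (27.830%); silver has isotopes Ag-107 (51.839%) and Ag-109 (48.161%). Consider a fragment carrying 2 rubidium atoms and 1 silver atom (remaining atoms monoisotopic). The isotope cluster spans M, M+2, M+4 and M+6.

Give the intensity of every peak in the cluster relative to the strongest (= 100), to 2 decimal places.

Rubidium pattern (n=2): 0.52085089 : 0.40169822 : 0.07745089
Silver pattern (n=1): 0.51839 : 0.48161
Convolve the two distributions (both contribute in 2-u steps):
  M: 0.52085089×0.51839 = 0.270004
  M+2: 0.52085089×0.48161 + 0.40169822×0.51839 = 0.459083
  M+4: 0.40169822×0.48161 + 0.07745089×0.51839 = 0.233612
  M+6: 0.07745089×0.48161 = 0.037301
Scale to base peak (0.459083) = 100: 58.81 : 100.00 : 50.89 : 8.13

58.81 : 100.00 : 50.89 : 8.13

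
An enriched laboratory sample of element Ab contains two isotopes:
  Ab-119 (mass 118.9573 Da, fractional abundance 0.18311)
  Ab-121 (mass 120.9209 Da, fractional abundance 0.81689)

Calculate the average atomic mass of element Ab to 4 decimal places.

The abundance-weighted mean is 0.18311 × 118.9573 + 0.81689 × 120.9209
= 21.78227 + 98.77907 = 120.56134 Da

120.5613 Da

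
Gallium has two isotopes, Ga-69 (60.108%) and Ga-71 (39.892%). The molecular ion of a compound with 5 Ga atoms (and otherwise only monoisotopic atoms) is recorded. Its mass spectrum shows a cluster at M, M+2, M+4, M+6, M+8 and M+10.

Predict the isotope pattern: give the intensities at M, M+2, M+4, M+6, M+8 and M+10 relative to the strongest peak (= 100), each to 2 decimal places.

The 5 Ga atoms are independent, so intensities follow the terms of (0.60108 + 0.39892)^5.
P(M) = 0.60108^5 = 0.078462
P(M+2) = 5 × 0.60108^4 × 0.39892^1 = 0.260366
P(M+4) = 10 × 0.60108^3 × 0.39892^2 = 0.345596
P(M+6) = 10 × 0.60108^2 × 0.39892^3 = 0.229362
P(M+8) = 5 × 0.60108^1 × 0.39892^4 = 0.076111
P(M+10) = 0.39892^5 = 0.010103
The M+4 peak is largest (0.345596); scaling to 100 gives 22.70 : 75.34 : 100.00 : 66.37 : 22.02 : 2.92.

22.70 : 75.34 : 100.00 : 66.37 : 22.02 : 2.92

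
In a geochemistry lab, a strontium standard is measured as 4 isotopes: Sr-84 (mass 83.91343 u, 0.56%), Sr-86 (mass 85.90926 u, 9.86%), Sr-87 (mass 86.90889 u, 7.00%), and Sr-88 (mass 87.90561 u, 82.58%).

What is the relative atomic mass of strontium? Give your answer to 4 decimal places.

87.6166 u

Weight each isotope mass by its fractional abundance: 0.0056 × 83.91343 + 0.0986 × 85.90926 + 0.0700 × 86.90889 + 0.8258 × 87.90561
= 0.469915 + 8.470653 + 6.083622 + 72.592453 = 87.616643 u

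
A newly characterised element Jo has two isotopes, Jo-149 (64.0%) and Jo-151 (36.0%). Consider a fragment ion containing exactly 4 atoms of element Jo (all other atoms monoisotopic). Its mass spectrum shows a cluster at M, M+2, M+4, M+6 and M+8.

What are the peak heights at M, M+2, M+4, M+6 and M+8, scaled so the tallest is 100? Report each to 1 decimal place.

44.4 : 100.0 : 84.4 : 31.6 : 4.4

Expanding (0.640 + 0.360)^4:
P(M) = 0.640^4 = 0.167772
P(M+2) = 4 × 0.640^3 × 0.360^1 = 0.377487
P(M+4) = 6 × 0.640^2 × 0.360^2 = 0.318505
P(M+6) = 4 × 0.640^1 × 0.360^3 = 0.119439
P(M+8) = 0.360^4 = 0.016796
The M+2 peak is largest (0.377487); scaling to 100 gives 44.4 : 100.0 : 84.4 : 31.6 : 4.4.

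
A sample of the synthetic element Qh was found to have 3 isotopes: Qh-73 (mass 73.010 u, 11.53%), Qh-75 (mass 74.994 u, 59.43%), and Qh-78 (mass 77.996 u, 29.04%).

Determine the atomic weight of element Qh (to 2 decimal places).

Average mass = Σ (abundance × isotope mass) = 0.1153 × 73.010 + 0.5943 × 74.994 + 0.2904 × 77.996
= 8.4181 + 44.5689 + 22.6500 = 75.6370 u

75.64 u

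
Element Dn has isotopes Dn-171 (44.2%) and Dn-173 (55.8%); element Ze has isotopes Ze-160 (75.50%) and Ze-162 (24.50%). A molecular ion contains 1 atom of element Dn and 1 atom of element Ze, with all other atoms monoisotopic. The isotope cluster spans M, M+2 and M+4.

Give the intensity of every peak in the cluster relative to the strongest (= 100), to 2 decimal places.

Element Dn pattern (n=1): 0.4420 : 0.5580
Element Ze pattern (n=1): 0.7550 : 0.2450
Convolve the two distributions (both contribute in 2-u steps):
  M: 0.4420×0.7550 = 0.333710
  M+2: 0.4420×0.2450 + 0.5580×0.7550 = 0.529580
  M+4: 0.5580×0.2450 = 0.136710
Scale to base peak (0.529580) = 100: 63.01 : 100.00 : 25.81

63.01 : 100.00 : 25.81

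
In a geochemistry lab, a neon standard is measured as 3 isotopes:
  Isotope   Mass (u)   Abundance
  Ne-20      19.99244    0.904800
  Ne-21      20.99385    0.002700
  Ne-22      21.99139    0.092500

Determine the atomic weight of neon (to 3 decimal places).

Ar = Σ fᵢ·mᵢ = 0.904800 × 19.99244 + 0.002700 × 20.99385 + 0.092500 × 21.99139
= 18.089160 + 0.056683 + 2.034204 = 20.180047 u

20.180 u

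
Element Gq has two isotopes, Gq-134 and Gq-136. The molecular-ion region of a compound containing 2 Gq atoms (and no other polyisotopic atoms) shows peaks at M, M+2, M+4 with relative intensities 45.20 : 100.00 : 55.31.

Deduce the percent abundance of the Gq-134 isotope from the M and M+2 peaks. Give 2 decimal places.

Let p = fractional abundance of Gq-134. I(M+2)/I(M) = [C(2,1)·p^1·(1−p)] / p^2 = 2·(1−p)/p = 100.00/45.20 = 2.2124
(1−p)/p = 2.2124/2 = 1.1062  ⇒  p = 1/(1 + 1.1062) = 0.4748
Gq-134: 47.48%, Gq-136: 52.52%.

47.48%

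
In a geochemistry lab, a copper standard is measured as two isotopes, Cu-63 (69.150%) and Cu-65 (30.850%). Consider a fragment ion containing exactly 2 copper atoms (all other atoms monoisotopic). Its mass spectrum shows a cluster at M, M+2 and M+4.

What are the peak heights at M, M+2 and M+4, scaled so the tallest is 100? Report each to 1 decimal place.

Expanding (0.69150 + 0.30850)^2:
P(M) = 0.69150^2 = 0.478172
P(M+2) = 2 × 0.69150^1 × 0.30850^1 = 0.426656
P(M+4) = 0.30850^2 = 0.095172
The M peak is largest (0.478172); scaling to 100 gives 100.0 : 89.2 : 19.9.

100.0 : 89.2 : 19.9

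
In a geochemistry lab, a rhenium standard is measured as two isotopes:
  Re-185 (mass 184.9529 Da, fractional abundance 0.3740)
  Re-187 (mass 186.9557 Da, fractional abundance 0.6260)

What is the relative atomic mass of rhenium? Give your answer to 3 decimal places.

186.207 Da

Weight each isotope mass by its fractional abundance: 0.3740 × 184.9529 + 0.6260 × 186.9557
= 69.17238 + 117.03427 = 186.20665 Da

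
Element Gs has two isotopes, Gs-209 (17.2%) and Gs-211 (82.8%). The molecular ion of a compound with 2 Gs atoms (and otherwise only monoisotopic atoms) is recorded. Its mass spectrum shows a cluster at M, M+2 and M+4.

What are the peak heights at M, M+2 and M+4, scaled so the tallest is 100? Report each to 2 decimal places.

4.32 : 41.55 : 100.00

Each Gs atom is independently Gs-209 (p = 0.172) or Gs-211 (q = 0.828); the cluster is the binomial expansion (p + q)^2.
P(M) = 0.172^2 = 0.029584
P(M+2) = 2 × 0.172^1 × 0.828^1 = 0.284832
P(M+4) = 0.828^2 = 0.685584
The M+4 peak is largest (0.685584); scaling to 100 gives 4.32 : 41.55 : 100.00.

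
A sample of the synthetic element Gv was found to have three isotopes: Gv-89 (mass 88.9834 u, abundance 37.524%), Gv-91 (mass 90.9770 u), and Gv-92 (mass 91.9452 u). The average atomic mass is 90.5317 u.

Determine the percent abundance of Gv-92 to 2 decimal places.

31.27%

The remaining 62.476% is split between Gv-91 (fraction x) and Gv-92 (fraction 0.62476 − x).
Substituting: 90.9770x + 91.9452(0.62476 − x) = 57.141568984
(90.9770 − 91.9452)x = -0.302114168  ⇒  x = 0.31204, y = 0.31272
Gv-91: 31.20%, Gv-92: 31.27%.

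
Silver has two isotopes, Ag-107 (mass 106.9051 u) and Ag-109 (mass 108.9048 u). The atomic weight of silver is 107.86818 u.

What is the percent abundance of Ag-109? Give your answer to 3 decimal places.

48.161%

Let x be the fractional abundance of Ag-107; then Ag-109 has abundance 1 − x.
106.9051·x + 108.9048·(1 − x) = 107.86818
(106.9051 − 108.9048)·x = 107.86818 − 108.9048
x = -1.03662 / -1.9997 = 0.51839 → 51.839% Ag-107, 48.161% Ag-109.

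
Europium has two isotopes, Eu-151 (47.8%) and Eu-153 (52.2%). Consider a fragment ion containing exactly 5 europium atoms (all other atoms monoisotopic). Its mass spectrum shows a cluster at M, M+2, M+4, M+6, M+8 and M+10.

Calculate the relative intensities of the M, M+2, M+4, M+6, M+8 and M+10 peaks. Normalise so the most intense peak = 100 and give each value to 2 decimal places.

Expanding (0.478 + 0.522)^5:
P(M) = 0.478^5 = 0.024954
P(M+2) = 5 × 0.478^4 × 0.522^1 = 0.136255
P(M+4) = 10 × 0.478^3 × 0.522^2 = 0.297594
P(M+6) = 10 × 0.478^2 × 0.522^3 = 0.324988
P(M+8) = 5 × 0.478^1 × 0.522^4 = 0.177452
P(M+10) = 0.522^5 = 0.038757
The M+6 peak is largest (0.324988); scaling to 100 gives 7.68 : 41.93 : 91.57 : 100.00 : 54.60 : 11.93.

7.68 : 41.93 : 91.57 : 100.00 : 54.60 : 11.93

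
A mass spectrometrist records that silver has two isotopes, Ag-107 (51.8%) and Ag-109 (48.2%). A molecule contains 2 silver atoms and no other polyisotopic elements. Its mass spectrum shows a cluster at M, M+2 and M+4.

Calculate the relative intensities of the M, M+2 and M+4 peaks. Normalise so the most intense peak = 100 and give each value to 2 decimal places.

53.73 : 100.00 : 46.53

The 2 Ag atoms are independent, so intensities follow the terms of (0.518 + 0.482)^2.
P(M) = 0.518^2 = 0.268324
P(M+2) = 2 × 0.518^1 × 0.482^1 = 0.499352
P(M+4) = 0.482^2 = 0.232324
The M+2 peak is largest (0.499352); scaling to 100 gives 53.73 : 100.00 : 46.53.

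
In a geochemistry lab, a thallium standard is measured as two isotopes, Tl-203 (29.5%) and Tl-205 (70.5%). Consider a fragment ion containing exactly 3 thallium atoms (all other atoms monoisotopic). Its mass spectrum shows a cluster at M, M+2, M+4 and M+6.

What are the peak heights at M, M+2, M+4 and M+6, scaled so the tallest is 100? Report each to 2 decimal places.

Expanding (0.295 + 0.705)^3:
P(M) = 0.295^3 = 0.025672
P(M+2) = 3 × 0.295^2 × 0.705^1 = 0.184058
P(M+4) = 3 × 0.295^1 × 0.705^2 = 0.439867
P(M+6) = 0.705^3 = 0.350403
The M+4 peak is largest (0.439867); scaling to 100 gives 5.84 : 41.84 : 100.00 : 79.66.

5.84 : 41.84 : 100.00 : 79.66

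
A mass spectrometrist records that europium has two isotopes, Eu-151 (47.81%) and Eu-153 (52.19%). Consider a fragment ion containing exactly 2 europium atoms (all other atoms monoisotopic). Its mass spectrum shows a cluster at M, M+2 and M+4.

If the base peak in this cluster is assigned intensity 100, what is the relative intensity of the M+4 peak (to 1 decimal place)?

54.6

(0.4781 + 0.5219)^2 gives M 0.2286, M+2 0.4990, M+4 0.2724; the largest is M+2.
P(M+2) = C(2,1) × 0.4781^1 × 0.5219^1 = 2 × 0.4781 × 0.5219 = 0.499041 (base)
P(M+4) = C(2,2) × 0.4781^0 × 0.5219^2 = 1 × 1.0000 × 0.27237961 = 0.272380
Relative intensity = 0.272380 / 0.499041 × 100 = 54.6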